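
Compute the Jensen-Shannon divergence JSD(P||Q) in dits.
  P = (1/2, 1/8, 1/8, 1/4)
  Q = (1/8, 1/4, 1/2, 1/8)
0.0615 dits

Jensen-Shannon divergence is:
JSD(P||Q) = 0.5 × D_KL(P||M) + 0.5 × D_KL(Q||M)
where M = 0.5 × (P + Q) is the mixture distribution.

M = 0.5 × (1/2, 1/8, 1/8, 1/4) + 0.5 × (1/8, 1/4, 1/2, 1/8) = (5/16, 3/16, 5/16, 3/16)

D_KL(P||M) = 0.0615 dits
D_KL(Q||M) = 0.0615 dits

JSD(P||Q) = 0.5 × 0.0615 + 0.5 × 0.0615 = 0.0615 dits

Unlike KL divergence, JSD is symmetric and bounded: 0 ≤ JSD ≤ log(2).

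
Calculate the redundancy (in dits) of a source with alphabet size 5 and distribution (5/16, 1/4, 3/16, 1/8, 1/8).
0.0285 dits

Redundancy measures how far a source is from maximum entropy:
R = H_max - H(X)

Maximum entropy for 5 symbols: H_max = log_10(5) = 0.6990 dits
Actual entropy: H(X) = 0.6705 dits
Redundancy: R = 0.6990 - 0.6705 = 0.0285 dits

This redundancy represents potential for compression: the source could be compressed by 0.0285 dits per symbol.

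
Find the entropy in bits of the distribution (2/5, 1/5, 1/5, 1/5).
1.9219 bits

Shannon entropy is H(X) = -Σ p(x) log p(x).

For P = (2/5, 1/5, 1/5, 1/5):
H = -2/5 × log_2(2/5) -1/5 × log_2(1/5) -1/5 × log_2(1/5) -1/5 × log_2(1/5)
H = 1.9219 bits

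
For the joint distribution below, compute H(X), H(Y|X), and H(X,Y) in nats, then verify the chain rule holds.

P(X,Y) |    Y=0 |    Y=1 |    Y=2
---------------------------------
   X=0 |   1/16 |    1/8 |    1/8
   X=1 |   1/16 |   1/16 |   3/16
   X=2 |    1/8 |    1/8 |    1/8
H(X,Y) = 2.1334, H(X) = 1.0948, H(Y|X) = 1.0386 (all in nats)

Chain rule: H(X,Y) = H(X) + H(Y|X)

Left side — joint entropy directly:
H(X,Y) = -Σ p(x,y) log p(x,y) = 2.1334 nats

Right side — compute H(Y|X) from the conditional distributions:
P(X) = (5/16, 5/16, 3/8), so H(X) = 1.0948 nats
H(Y|X) = Σ_x P(X=x) · H(Y|X=x):
  P(Y|X=0) = (1/5, 2/5, 2/5), H(Y|X=0) = 1.0549, weight P(X=0) = 5/16
  P(Y|X=1) = (1/5, 1/5, 3/5), H(Y|X=1) = 0.9503, weight P(X=1) = 5/16
  P(Y|X=2) = (1/3, 1/3, 1/3), H(Y|X=2) = 1.0986, weight P(X=2) = 3/8
H(Y|X) = 1.0386 nats

H(X) + H(Y|X) = 1.0948 + 1.0386 = 2.1334 nats

Both sides equal 2.1334 nats. ✓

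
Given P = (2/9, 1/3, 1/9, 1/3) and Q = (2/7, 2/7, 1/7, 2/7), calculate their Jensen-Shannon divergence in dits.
0.0021 dits

Jensen-Shannon divergence is:
JSD(P||Q) = 0.5 × D_KL(P||M) + 0.5 × D_KL(Q||M)
where M = 0.5 × (P + Q) is the mixture distribution.

M = 0.5 × (2/9, 1/3, 1/9, 1/3) + 0.5 × (2/7, 2/7, 1/7, 2/7) = (0.253968, 0.309524, 0.126984, 0.309524)

D_KL(P||M) = 0.0021 dits
D_KL(Q||M) = 0.0021 dits

JSD(P||Q) = 0.5 × 0.0021 + 0.5 × 0.0021 = 0.0021 dits

Unlike KL divergence, JSD is symmetric and bounded: 0 ≤ JSD ≤ log(2).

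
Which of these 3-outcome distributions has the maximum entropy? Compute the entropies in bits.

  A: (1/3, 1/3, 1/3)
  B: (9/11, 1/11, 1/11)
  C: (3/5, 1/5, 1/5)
A

For a discrete distribution over n outcomes, entropy is maximized by the uniform distribution.

Computing entropies:
H(A) = 1.5850 bits
H(B) = 0.8659 bits
H(C) = 1.3710 bits

The uniform distribution (where all probabilities equal 1/3) achieves the maximum entropy of log_2(3) = 1.5850 bits.

Distribution A has the highest entropy.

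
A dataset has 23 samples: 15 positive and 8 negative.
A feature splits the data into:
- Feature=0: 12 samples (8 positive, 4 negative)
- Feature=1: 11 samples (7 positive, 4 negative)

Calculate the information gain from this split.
0.0007 bits

Information Gain = H(Y) - H(Y|Feature)

Before split:
P(positive) = 15/23 = 0.6522
H(Y) = 0.9321 bits

After split:
Feature=0: H = 0.9183 bits (weight = 12/23)
Feature=1: H = 0.9457 bits (weight = 11/23)
H(Y|Feature) = (12/23)×0.9183 + (11/23)×0.9457 = 0.9314 bits

Information Gain = 0.9321 - 0.9314 = 0.0007 bits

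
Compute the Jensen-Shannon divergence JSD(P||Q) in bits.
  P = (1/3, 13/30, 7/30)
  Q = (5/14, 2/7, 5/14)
0.0207 bits

Jensen-Shannon divergence is:
JSD(P||Q) = 0.5 × D_KL(P||M) + 0.5 × D_KL(Q||M)
where M = 0.5 × (P + Q) is the mixture distribution.

M = 0.5 × (1/3, 13/30, 7/30) + 0.5 × (5/14, 2/7, 5/14) = (0.345238, 0.359524, 0.295238)

D_KL(P||M) = 0.0206 bits
D_KL(Q||M) = 0.0208 bits

JSD(P||Q) = 0.5 × 0.0206 + 0.5 × 0.0208 = 0.0207 bits

Unlike KL divergence, JSD is symmetric and bounded: 0 ≤ JSD ≤ log(2).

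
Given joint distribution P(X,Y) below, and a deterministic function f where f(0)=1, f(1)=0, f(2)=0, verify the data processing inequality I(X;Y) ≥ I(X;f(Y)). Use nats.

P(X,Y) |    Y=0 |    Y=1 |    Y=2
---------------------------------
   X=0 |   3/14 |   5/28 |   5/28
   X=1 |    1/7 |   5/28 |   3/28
I(X;Y) = 0.0060, I(X;f(Y)) = 0.0009, inequality holds: 0.0060 ≥ 0.0009

Data Processing Inequality: For any Markov chain X → Y → Z, we have I(X;Y) ≥ I(X;Z).

Here Z = f(Y) is a deterministic function of Y, forming X → Y → Z.

Original I(X;Y) = 0.0060 nats

After applying f:
P(X,Z) where Z=f(Y):
- P(X,Z=0) = P(X,Y=1) + P(X,Y=2)
- P(X,Z=1) = P(X,Y=0)

I(X;Z) = I(X;f(Y)) = 0.0009 nats

Verification: 0.0060 ≥ 0.0009 ✓

Information cannot be created by processing; the function f can only lose information about X.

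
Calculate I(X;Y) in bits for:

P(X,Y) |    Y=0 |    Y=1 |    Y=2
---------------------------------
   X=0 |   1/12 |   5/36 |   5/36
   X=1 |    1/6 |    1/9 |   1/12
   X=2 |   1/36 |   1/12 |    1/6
0.1013 bits

Mutual information: I(X;Y) = H(X) + H(Y) - H(X,Y)

Marginals:
P(X) = (13/36, 13/36, 5/18), H(X) = 1.5746 bits
P(Y) = (5/18, 1/3, 7/18), H(Y) = 1.5715 bits

Joint entropy: H(X,Y) = 3.0448 bits

I(X;Y) = 1.5746 + 1.5715 - 3.0448 = 0.1013 bits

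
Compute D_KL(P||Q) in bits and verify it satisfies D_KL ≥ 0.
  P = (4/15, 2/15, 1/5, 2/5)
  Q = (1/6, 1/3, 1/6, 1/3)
0.1624 bits

KL divergence satisfies the Gibbs inequality: D_KL(P||Q) ≥ 0 for all distributions P, Q.

D_KL(P||Q) = Σ p(x) log(p(x)/q(x))
Term by term:
  x=0: 4/15 × log_2[(4/15)/(1/6)] = 0.1808
  x=1: 2/15 × log_2[(2/15)/(1/3)] = -0.1763
  x=2: 1/5 × log_2[(1/5)/(1/6)] = 0.0526
  x=3: 2/5 × log_2[(2/5)/(1/3)] = 0.1052
D_KL(P||Q) = 0.1624 bits

D_KL(P||Q) = 0.1624 ≥ 0 ✓

This non-negativity is a fundamental property: relative entropy cannot be negative because it measures how different Q is from P.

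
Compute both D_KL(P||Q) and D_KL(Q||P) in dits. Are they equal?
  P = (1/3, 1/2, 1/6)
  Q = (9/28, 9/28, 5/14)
D_KL(P||Q) = 0.0460, D_KL(Q||P) = 0.0515

KL divergence is not symmetric: D_KL(P||Q) ≠ D_KL(Q||P) in general.

D_KL(P||Q) = 0.0460 dits
D_KL(Q||P) = 0.0515 dits

No, they are not equal!

This asymmetry is why KL divergence is not a true distance metric.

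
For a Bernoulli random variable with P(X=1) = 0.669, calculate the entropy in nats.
0.6349 nats

The binary entropy function is:
H(p) = -p log(p) - (1-p) log(1-p)

H(0.669) = -0.669 × log_e(0.669) - 0.331 × log_e(0.331)
H(0.669) = 0.6349 nats

Note: Binary entropy is maximized at p=0.5 (H=1 bit) and minimized at p=0 or p=1 (H=0).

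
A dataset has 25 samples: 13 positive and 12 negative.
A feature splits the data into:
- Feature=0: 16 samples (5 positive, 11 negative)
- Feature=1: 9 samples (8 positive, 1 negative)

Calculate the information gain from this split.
0.2442 bits

Information Gain = H(Y) - H(Y|Feature)

Before split:
P(positive) = 13/25 = 0.5200
H(Y) = 0.9988 bits

After split:
Feature=0: H = 0.8960 bits (weight = 16/25)
Feature=1: H = 0.5033 bits (weight = 9/25)
H(Y|Feature) = (16/25)×0.8960 + (9/25)×0.5033 = 0.7546 bits

Information Gain = 0.9988 - 0.7546 = 0.2442 bits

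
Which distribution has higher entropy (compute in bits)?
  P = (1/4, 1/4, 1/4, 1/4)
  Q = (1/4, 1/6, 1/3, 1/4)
P

Computing entropies in bits:
H(P) = 2.0000
H(Q) = 1.9591

Distribution P has higher entropy.

Intuition: The distribution closer to uniform (more spread out) has higher entropy.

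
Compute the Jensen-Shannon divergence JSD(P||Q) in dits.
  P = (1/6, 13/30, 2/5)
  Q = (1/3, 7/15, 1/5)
0.0137 dits

Jensen-Shannon divergence is:
JSD(P||Q) = 0.5 × D_KL(P||M) + 0.5 × D_KL(Q||M)
where M = 0.5 × (P + Q) is the mixture distribution.

M = 0.5 × (1/6, 13/30, 2/5) + 0.5 × (1/3, 7/15, 1/5) = (1/4, 9/20, 3/10)

D_KL(P||M) = 0.0135 dits
D_KL(Q||M) = 0.0138 dits

JSD(P||Q) = 0.5 × 0.0135 + 0.5 × 0.0138 = 0.0137 dits

Unlike KL divergence, JSD is symmetric and bounded: 0 ≤ JSD ≤ log(2).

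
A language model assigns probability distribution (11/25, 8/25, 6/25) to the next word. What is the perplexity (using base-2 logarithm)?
2.9106

Perplexity is 2^H (or exp(H) for natural log).

First, H = -Σ p log p = 1.5413 bits
Perplexity = 2^1.5413 = 2.9106

Interpretation: The model's uncertainty is equivalent to choosing uniformly among 2.9 options.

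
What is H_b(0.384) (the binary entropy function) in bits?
0.9608 bits

The binary entropy function is:
H(p) = -p log(p) - (1-p) log(1-p)

H(0.384) = -0.384 × log_2(0.384) - 0.616 × log_2(0.616)
H(0.384) = 0.9608 bits

Note: Binary entropy is maximized at p=0.5 (H=1 bit) and minimized at p=0 or p=1 (H=0).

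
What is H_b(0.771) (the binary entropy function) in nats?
0.5381 nats

The binary entropy function is:
H(p) = -p log(p) - (1-p) log(1-p)

H(0.771) = -0.771 × log_e(0.771) - 0.229 × log_e(0.229)
H(0.771) = 0.5381 nats

Note: Binary entropy is maximized at p=0.5 (H=1 bit) and minimized at p=0 or p=1 (H=0).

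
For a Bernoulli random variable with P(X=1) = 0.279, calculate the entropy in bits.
0.8541 bits

The binary entropy function is:
H(p) = -p log(p) - (1-p) log(1-p)

H(0.279) = -0.279 × log_2(0.279) - 0.721 × log_2(0.721)
H(0.279) = 0.8541 bits

Note: Binary entropy is maximized at p=0.5 (H=1 bit) and minimized at p=0 or p=1 (H=0).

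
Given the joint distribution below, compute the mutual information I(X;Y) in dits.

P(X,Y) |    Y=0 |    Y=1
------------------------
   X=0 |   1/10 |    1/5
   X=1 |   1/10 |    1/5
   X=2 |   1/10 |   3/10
0.0017 dits

Mutual information: I(X;Y) = H(X) + H(Y) - H(X,Y)

Marginals:
P(X) = (3/10, 3/10, 2/5), H(X) = 0.4729 dits
P(Y) = (3/10, 7/10), H(Y) = 0.2653 dits

Joint entropy: H(X,Y) = 0.7365 dits

I(X;Y) = 0.4729 + 0.2653 - 0.7365 = 0.0017 dits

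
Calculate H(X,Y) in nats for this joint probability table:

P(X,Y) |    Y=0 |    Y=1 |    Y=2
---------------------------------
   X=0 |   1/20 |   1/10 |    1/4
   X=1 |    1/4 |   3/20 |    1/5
1.6796 nats

Joint entropy is H(X,Y) = -Σ_{x,y} p(x,y) log p(x,y).

Summing over all non-zero entries:
H(X,Y) = -[1/20·log_e(1/20) + 1/10·log_e(1/10) + 1/4·log_e(1/4) + 1/4·log_e(1/4) + 3/20·log_e(3/20) + 1/5·log_e(1/5)]
H(X,Y) = 1.6796 nats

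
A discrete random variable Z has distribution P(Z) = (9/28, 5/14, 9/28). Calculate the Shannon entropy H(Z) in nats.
1.0974 nats

Shannon entropy is H(X) = -Σ p(x) log p(x).

For P = (9/28, 5/14, 9/28):
H = -9/28 × log_e(9/28) -5/14 × log_e(5/14) -9/28 × log_e(9/28)
H = 1.0974 nats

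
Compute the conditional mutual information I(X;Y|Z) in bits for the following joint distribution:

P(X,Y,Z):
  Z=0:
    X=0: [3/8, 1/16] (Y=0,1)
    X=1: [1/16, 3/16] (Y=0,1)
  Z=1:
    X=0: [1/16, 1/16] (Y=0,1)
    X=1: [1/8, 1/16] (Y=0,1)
0.1947 bits

Conditional mutual information: I(X;Y|Z) = H(X|Z) + H(Y|Z) - H(X,Y|Z)

H(Z) = 0.8960
H(X,Z) = 1.8496 → H(X|Z) = 0.9536
H(Y,Z) = 1.8496 → H(Y|Z) = 0.9536
H(X,Y,Z) = 2.6085 → H(X,Y|Z) = 1.7124

I(X;Y|Z) = 0.9536 + 0.9536 - 1.7124 = 0.1947 bits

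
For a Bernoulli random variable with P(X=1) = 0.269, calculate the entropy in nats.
0.5823 nats

The binary entropy function is:
H(p) = -p log(p) - (1-p) log(1-p)

H(0.269) = -0.269 × log_e(0.269) - 0.731 × log_e(0.731)
H(0.269) = 0.5823 nats

Note: Binary entropy is maximized at p=0.5 (H=1 bit) and minimized at p=0 or p=1 (H=0).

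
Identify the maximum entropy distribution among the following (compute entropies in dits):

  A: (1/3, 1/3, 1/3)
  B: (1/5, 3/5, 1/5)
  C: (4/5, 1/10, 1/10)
A

For a discrete distribution over n outcomes, entropy is maximized by the uniform distribution.

Computing entropies:
H(A) = 0.4771 dits
H(B) = 0.4127 dits
H(C) = 0.2775 dits

The uniform distribution (where all probabilities equal 1/3) achieves the maximum entropy of log_10(3) = 0.4771 dits.

Distribution A has the highest entropy.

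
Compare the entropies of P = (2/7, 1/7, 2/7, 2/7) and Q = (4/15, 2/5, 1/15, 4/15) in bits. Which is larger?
P

Computing entropies in bits:
H(P) = 1.9502
H(Q) = 1.8062

Distribution P has higher entropy.

Intuition: The distribution closer to uniform (more spread out) has higher entropy.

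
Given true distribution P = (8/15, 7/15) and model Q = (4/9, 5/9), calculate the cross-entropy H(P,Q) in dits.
0.3070 dits

Cross-entropy: H(P,Q) = -Σ p(x) log q(x)

Alternatively: H(P,Q) = H(P) + D_KL(P||Q)
H(P) = 0.3001 dits
D_KL(P||Q) = 0.0069 dits

H(P,Q) = 0.3001 + 0.0069 = 0.3070 dits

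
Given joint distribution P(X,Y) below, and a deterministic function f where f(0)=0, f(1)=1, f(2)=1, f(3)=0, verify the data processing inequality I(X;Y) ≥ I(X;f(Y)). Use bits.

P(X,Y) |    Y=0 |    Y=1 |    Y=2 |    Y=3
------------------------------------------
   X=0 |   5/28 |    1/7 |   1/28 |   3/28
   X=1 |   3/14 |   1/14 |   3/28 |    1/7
I(X;Y) = 0.0468, I(X;f(Y)) = 0.0021, inequality holds: 0.0468 ≥ 0.0021

Data Processing Inequality: For any Markov chain X → Y → Z, we have I(X;Y) ≥ I(X;Z).

Here Z = f(Y) is a deterministic function of Y, forming X → Y → Z.

Original I(X;Y) = 0.0468 bits

After applying f:
P(X,Z) where Z=f(Y):
- P(X,Z=0) = P(X,Y=0) + P(X,Y=3)
- P(X,Z=1) = P(X,Y=1) + P(X,Y=2)

I(X;Z) = I(X;f(Y)) = 0.0021 bits

Verification: 0.0468 ≥ 0.0021 ✓

Information cannot be created by processing; the function f can only lose information about X.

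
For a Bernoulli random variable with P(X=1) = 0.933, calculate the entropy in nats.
0.2458 nats

The binary entropy function is:
H(p) = -p log(p) - (1-p) log(1-p)

H(0.933) = -0.933 × log_e(0.933) - 0.067 × log_e(0.067)
H(0.933) = 0.2458 nats

Note: Binary entropy is maximized at p=0.5 (H=1 bit) and minimized at p=0 or p=1 (H=0).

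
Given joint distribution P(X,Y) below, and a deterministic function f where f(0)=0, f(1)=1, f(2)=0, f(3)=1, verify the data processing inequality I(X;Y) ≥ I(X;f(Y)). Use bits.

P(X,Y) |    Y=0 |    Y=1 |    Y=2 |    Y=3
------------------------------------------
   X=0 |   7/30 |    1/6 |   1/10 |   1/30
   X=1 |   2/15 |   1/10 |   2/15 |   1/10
I(X;Y) = 0.0575, I(X;f(Y)) = 0.0021, inequality holds: 0.0575 ≥ 0.0021

Data Processing Inequality: For any Markov chain X → Y → Z, we have I(X;Y) ≥ I(X;Z).

Here Z = f(Y) is a deterministic function of Y, forming X → Y → Z.

Original I(X;Y) = 0.0575 bits

After applying f:
P(X,Z) where Z=f(Y):
- P(X,Z=0) = P(X,Y=0) + P(X,Y=2)
- P(X,Z=1) = P(X,Y=1) + P(X,Y=3)

I(X;Z) = I(X;f(Y)) = 0.0021 bits

Verification: 0.0575 ≥ 0.0021 ✓

Information cannot be created by processing; the function f can only lose information about X.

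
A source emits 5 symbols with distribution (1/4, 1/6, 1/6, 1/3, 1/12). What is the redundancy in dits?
0.0401 dits

Redundancy measures how far a source is from maximum entropy:
R = H_max - H(X)

Maximum entropy for 5 symbols: H_max = log_10(5) = 0.6990 dits
Actual entropy: H(X) = 0.6589 dits
Redundancy: R = 0.6990 - 0.6589 = 0.0401 dits

This redundancy represents potential for compression: the source could be compressed by 0.0401 dits per symbol.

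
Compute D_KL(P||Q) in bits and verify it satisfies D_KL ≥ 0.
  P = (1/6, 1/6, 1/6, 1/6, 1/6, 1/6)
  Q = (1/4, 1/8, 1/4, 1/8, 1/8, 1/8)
0.0817 bits

KL divergence satisfies the Gibbs inequality: D_KL(P||Q) ≥ 0 for all distributions P, Q.

D_KL(P||Q) = Σ p(x) log(p(x)/q(x))
Term by term:
  x=0: 1/6 × log_2[(1/6)/(1/4)] = -0.0975
  x=1: 1/6 × log_2[(1/6)/(1/8)] = 0.0692
  x=2: 1/6 × log_2[(1/6)/(1/4)] = -0.0975
  x=3: 1/6 × log_2[(1/6)/(1/8)] = 0.0692
  x=4: 1/6 × log_2[(1/6)/(1/8)] = 0.0692
  x=5: 1/6 × log_2[(1/6)/(1/8)] = 0.0692
D_KL(P||Q) = 0.0817 bits

D_KL(P||Q) = 0.0817 ≥ 0 ✓

This non-negativity is a fundamental property: relative entropy cannot be negative because it measures how different Q is from P.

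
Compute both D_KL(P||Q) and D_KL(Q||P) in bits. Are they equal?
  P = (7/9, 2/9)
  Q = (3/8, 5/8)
D_KL(P||Q) = 0.4871, D_KL(Q||P) = 0.5377

KL divergence is not symmetric: D_KL(P||Q) ≠ D_KL(Q||P) in general.

D_KL(P||Q) = 0.4871 bits
D_KL(Q||P) = 0.5377 bits

No, they are not equal!

This asymmetry is why KL divergence is not a true distance metric.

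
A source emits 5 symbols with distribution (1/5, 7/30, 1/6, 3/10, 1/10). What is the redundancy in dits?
0.0251 dits

Redundancy measures how far a source is from maximum entropy:
R = H_max - H(X)

Maximum entropy for 5 symbols: H_max = log_10(5) = 0.6990 dits
Actual entropy: H(X) = 0.6738 dits
Redundancy: R = 0.6990 - 0.6738 = 0.0251 dits

This redundancy represents potential for compression: the source could be compressed by 0.0251 dits per symbol.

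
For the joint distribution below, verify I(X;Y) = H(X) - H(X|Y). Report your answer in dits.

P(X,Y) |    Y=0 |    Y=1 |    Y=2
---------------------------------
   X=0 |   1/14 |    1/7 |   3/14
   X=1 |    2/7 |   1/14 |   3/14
I(X;Y) = 0.0307 dits

Mutual information has multiple equivalent forms:
- I(X;Y) = H(X) - H(X|Y)
- I(X;Y) = H(Y) - H(Y|X)
- I(X;Y) = H(X) + H(Y) - H(X,Y)

Computing all quantities:
H(X) = 0.2966, H(Y) = 0.4608, H(X,Y) = 0.7266
H(X|Y) = 0.2659, H(Y|X) = 0.4300

Verification:
H(X) - H(X|Y) = 0.2966 - 0.2659 = 0.0307
H(Y) - H(Y|X) = 0.4608 - 0.4300 = 0.0307
H(X) + H(Y) - H(X,Y) = 0.2966 + 0.4608 - 0.7266 = 0.0307

All forms give I(X;Y) = 0.0307 dits. ✓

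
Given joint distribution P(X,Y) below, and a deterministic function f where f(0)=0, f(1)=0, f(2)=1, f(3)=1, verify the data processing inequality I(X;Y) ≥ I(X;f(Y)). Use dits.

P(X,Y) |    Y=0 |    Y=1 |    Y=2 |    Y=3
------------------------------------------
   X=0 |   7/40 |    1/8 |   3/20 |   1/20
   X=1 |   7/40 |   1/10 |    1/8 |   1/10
I(X;Y) = 0.0048, I(X;f(Y)) = 0.0006, inequality holds: 0.0048 ≥ 0.0006

Data Processing Inequality: For any Markov chain X → Y → Z, we have I(X;Y) ≥ I(X;Z).

Here Z = f(Y) is a deterministic function of Y, forming X → Y → Z.

Original I(X;Y) = 0.0048 dits

After applying f:
P(X,Z) where Z=f(Y):
- P(X,Z=0) = P(X,Y=0) + P(X,Y=1)
- P(X,Z=1) = P(X,Y=2) + P(X,Y=3)

I(X;Z) = I(X;f(Y)) = 0.0006 dits

Verification: 0.0048 ≥ 0.0006 ✓

Information cannot be created by processing; the function f can only lose information about X.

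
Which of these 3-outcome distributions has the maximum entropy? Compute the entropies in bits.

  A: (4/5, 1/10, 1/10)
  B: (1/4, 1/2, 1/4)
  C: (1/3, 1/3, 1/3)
C

For a discrete distribution over n outcomes, entropy is maximized by the uniform distribution.

Computing entropies:
H(A) = 0.9219 bits
H(B) = 1.5000 bits
H(C) = 1.5850 bits

The uniform distribution (where all probabilities equal 1/3) achieves the maximum entropy of log_2(3) = 1.5850 bits.

Distribution C has the highest entropy.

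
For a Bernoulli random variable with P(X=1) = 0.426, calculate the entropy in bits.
0.9841 bits

The binary entropy function is:
H(p) = -p log(p) - (1-p) log(1-p)

H(0.426) = -0.426 × log_2(0.426) - 0.574 × log_2(0.574)
H(0.426) = 0.9841 bits

Note: Binary entropy is maximized at p=0.5 (H=1 bit) and minimized at p=0 or p=1 (H=0).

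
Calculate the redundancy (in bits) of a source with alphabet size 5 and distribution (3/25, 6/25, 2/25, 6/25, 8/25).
0.1490 bits

Redundancy measures how far a source is from maximum entropy:
R = H_max - H(X)

Maximum entropy for 5 symbols: H_max = log_2(5) = 2.3219 bits
Actual entropy: H(X) = 2.1729 bits
Redundancy: R = 2.3219 - 2.1729 = 0.1490 bits

This redundancy represents potential for compression: the source could be compressed by 0.1490 bits per symbol.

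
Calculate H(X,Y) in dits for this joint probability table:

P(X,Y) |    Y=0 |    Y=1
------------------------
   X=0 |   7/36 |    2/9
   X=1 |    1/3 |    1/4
0.5930 dits

Joint entropy is H(X,Y) = -Σ_{x,y} p(x,y) log p(x,y).

Summing over all non-zero entries:
H(X,Y) = -[7/36·log_10(7/36) + 2/9·log_10(2/9) + 1/3·log_10(1/3) + 1/4·log_10(1/4)]
H(X,Y) = 0.5930 dits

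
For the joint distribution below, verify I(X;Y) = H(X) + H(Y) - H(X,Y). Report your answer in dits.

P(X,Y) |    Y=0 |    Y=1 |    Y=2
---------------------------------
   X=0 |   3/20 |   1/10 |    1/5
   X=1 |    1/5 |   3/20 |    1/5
I(X;Y) = 0.0016 dits

Mutual information has multiple equivalent forms:
- I(X;Y) = H(X) - H(X|Y)
- I(X;Y) = H(Y) - H(Y|X)
- I(X;Y) = H(X) + H(Y) - H(X,Y)

Computing all quantities:
H(X) = 0.2989, H(Y) = 0.4693, H(X,Y) = 0.7666
H(X|Y) = 0.2973, H(Y|X) = 0.4677

Verification:
H(X) - H(X|Y) = 0.2989 - 0.2973 = 0.0016
H(Y) - H(Y|X) = 0.4693 - 0.4677 = 0.0016
H(X) + H(Y) - H(X,Y) = 0.2989 + 0.4693 - 0.7666 = 0.0016

All forms give I(X;Y) = 0.0016 dits. ✓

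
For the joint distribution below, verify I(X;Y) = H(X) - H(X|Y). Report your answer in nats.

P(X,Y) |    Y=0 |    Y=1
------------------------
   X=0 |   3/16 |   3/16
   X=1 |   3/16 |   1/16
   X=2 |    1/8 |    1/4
I(X;Y) = 0.0539 nats

Mutual information has multiple equivalent forms:
- I(X;Y) = H(X) - H(X|Y)
- I(X;Y) = H(Y) - H(Y|X)
- I(X;Y) = H(X) + H(Y) - H(X,Y)

Computing all quantities:
H(X) = 1.0822, H(Y) = 0.6931, H(X,Y) = 1.7214
H(X|Y) = 1.0283, H(Y|X) = 0.6392

Verification:
H(X) - H(X|Y) = 1.0822 - 1.0283 = 0.0539
H(Y) - H(Y|X) = 0.6931 - 0.6392 = 0.0539
H(X) + H(Y) - H(X,Y) = 1.0822 + 0.6931 - 1.7214 = 0.0539

All forms give I(X;Y) = 0.0539 nats. ✓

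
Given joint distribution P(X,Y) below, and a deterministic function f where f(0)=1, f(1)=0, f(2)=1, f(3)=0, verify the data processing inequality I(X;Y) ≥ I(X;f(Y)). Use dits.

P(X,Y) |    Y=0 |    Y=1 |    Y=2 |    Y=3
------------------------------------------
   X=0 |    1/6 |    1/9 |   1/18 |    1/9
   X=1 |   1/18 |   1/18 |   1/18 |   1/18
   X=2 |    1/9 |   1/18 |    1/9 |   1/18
I(X;Y) = 0.0133, I(X;f(Y)) = 0.0055, inequality holds: 0.0133 ≥ 0.0055

Data Processing Inequality: For any Markov chain X → Y → Z, we have I(X;Y) ≥ I(X;Z).

Here Z = f(Y) is a deterministic function of Y, forming X → Y → Z.

Original I(X;Y) = 0.0133 dits

After applying f:
P(X,Z) where Z=f(Y):
- P(X,Z=0) = P(X,Y=1) + P(X,Y=3)
- P(X,Z=1) = P(X,Y=0) + P(X,Y=2)

I(X;Z) = I(X;f(Y)) = 0.0055 dits

Verification: 0.0133 ≥ 0.0055 ✓

Information cannot be created by processing; the function f can only lose information about X.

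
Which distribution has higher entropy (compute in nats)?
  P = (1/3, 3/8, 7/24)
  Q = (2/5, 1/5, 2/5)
P

Computing entropies in nats:
H(P) = 1.0934
H(Q) = 1.0549

Distribution P has higher entropy.

Intuition: The distribution closer to uniform (more spread out) has higher entropy.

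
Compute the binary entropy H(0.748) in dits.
0.2452 dits

The binary entropy function is:
H(p) = -p log(p) - (1-p) log(1-p)

H(0.748) = -0.748 × log_10(0.748) - 0.252 × log_10(0.252)
H(0.748) = 0.2452 dits

Note: Binary entropy is maximized at p=0.5 (H=1 bit) and minimized at p=0 or p=1 (H=0).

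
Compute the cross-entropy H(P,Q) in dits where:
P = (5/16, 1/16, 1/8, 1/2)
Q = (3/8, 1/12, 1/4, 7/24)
0.5434 dits

Cross-entropy: H(P,Q) = -Σ p(x) log q(x)

Alternatively: H(P,Q) = H(P) + D_KL(P||Q)
H(P) = 0.4965 dits
D_KL(P||Q) = 0.0469 dits

H(P,Q) = 0.4965 + 0.0469 = 0.5434 dits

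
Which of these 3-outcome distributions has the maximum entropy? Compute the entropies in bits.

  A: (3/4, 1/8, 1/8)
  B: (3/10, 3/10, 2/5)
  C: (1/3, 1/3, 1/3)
C

For a discrete distribution over n outcomes, entropy is maximized by the uniform distribution.

Computing entropies:
H(A) = 1.0613 bits
H(B) = 1.5710 bits
H(C) = 1.5850 bits

The uniform distribution (where all probabilities equal 1/3) achieves the maximum entropy of log_2(3) = 1.5850 bits.

Distribution C has the highest entropy.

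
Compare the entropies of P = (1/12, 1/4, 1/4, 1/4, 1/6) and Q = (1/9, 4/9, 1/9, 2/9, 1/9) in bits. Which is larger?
P

Computing entropies in bits:
H(P) = 2.2296
H(Q) = 2.0588

Distribution P has higher entropy.

Intuition: The distribution closer to uniform (more spread out) has higher entropy.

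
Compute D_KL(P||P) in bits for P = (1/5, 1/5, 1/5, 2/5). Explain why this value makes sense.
0.0000 bits

KL divergence satisfies the Gibbs inequality: D_KL(P||Q) ≥ 0 for all distributions P, Q.

D_KL(P||Q) = Σ p(x) log(p(x)/q(x))
Each term is p(x) × log_2(p(x)/p(x)) = p(x) × log_2(1) = 0, so the sum is 0.
D_KL(P||Q) = 0.0000 bits

When P = Q, the KL divergence is exactly 0, as there is no 'divergence' between identical distributions.

This non-negativity is a fundamental property: relative entropy cannot be negative because it measures how different Q is from P.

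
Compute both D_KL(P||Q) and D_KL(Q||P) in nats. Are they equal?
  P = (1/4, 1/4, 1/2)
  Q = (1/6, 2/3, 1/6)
D_KL(P||Q) = 0.4055, D_KL(Q||P) = 0.4032

KL divergence is not symmetric: D_KL(P||Q) ≠ D_KL(Q||P) in general.

D_KL(P||Q) = 0.4055 nats
D_KL(Q||P) = 0.4032 nats

No, they are not equal!

This asymmetry is why KL divergence is not a true distance metric.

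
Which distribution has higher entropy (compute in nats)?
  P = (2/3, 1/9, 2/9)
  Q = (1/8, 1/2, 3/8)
Q

Computing entropies in nats:
H(P) = 0.8487
H(Q) = 0.9743

Distribution Q has higher entropy.

Intuition: The distribution closer to uniform (more spread out) has higher entropy.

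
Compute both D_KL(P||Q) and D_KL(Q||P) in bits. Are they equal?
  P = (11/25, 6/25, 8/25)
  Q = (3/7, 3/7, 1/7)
D_KL(P||Q) = 0.1883, D_KL(Q||P) = 0.1760

KL divergence is not symmetric: D_KL(P||Q) ≠ D_KL(Q||P) in general.

D_KL(P||Q) = 0.1883 bits
D_KL(Q||P) = 0.1760 bits

No, they are not equal!

This asymmetry is why KL divergence is not a true distance metric.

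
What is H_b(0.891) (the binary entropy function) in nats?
0.3444 nats

The binary entropy function is:
H(p) = -p log(p) - (1-p) log(1-p)

H(0.891) = -0.891 × log_e(0.891) - 0.109 × log_e(0.109)
H(0.891) = 0.3444 nats

Note: Binary entropy is maximized at p=0.5 (H=1 bit) and minimized at p=0 or p=1 (H=0).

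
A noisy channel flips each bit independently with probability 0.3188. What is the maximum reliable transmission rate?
0.0969 bits

For a binary symmetric channel (BSC) with error probability p:
Capacity C = 1 - H(p) bits per symbol

where H(p) = -p log₂(p) - (1-p) log₂(1-p) is the binary entropy function.

H(0.3188) = 0.9031 bits
C = 1 - 0.9031 = 0.0969 bits per symbol

This means we can reliably transmit up to 0.0969 bits of information per channel use.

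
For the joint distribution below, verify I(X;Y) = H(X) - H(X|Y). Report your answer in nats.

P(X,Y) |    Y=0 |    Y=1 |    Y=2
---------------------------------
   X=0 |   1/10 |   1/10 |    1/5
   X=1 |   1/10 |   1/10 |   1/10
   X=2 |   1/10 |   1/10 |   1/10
I(X;Y) = 0.0138 nats

Mutual information has multiple equivalent forms:
- I(X;Y) = H(X) - H(X|Y)
- I(X;Y) = H(Y) - H(Y|X)
- I(X;Y) = H(X) + H(Y) - H(X,Y)

Computing all quantities:
H(X) = 1.0889, H(Y) = 1.0889, H(X,Y) = 2.1640
H(X|Y) = 1.0751, H(Y|X) = 1.0751

Verification:
H(X) - H(X|Y) = 1.0889 - 1.0751 = 0.0138
H(Y) - H(Y|X) = 1.0889 - 1.0751 = 0.0138
H(X) + H(Y) - H(X,Y) = 1.0889 + 1.0889 - 2.1640 = 0.0138

All forms give I(X;Y) = 0.0138 nats. ✓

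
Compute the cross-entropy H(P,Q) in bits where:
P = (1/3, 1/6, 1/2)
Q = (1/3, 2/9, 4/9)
1.4749 bits

Cross-entropy: H(P,Q) = -Σ p(x) log q(x)

Alternatively: H(P,Q) = H(P) + D_KL(P||Q)
H(P) = 1.4591 bits
D_KL(P||Q) = 0.0158 bits

H(P,Q) = 1.4591 + 0.0158 = 1.4749 bits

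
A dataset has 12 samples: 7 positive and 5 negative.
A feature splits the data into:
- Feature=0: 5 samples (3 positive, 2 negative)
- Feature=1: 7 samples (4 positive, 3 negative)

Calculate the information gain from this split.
0.0006 bits

Information Gain = H(Y) - H(Y|Feature)

Before split:
P(positive) = 7/12 = 0.5833
H(Y) = 0.9799 bits

After split:
Feature=0: H = 0.9710 bits (weight = 5/12)
Feature=1: H = 0.9852 bits (weight = 7/12)
H(Y|Feature) = (5/12)×0.9710 + (7/12)×0.9852 = 0.9793 bits

Information Gain = 0.9799 - 0.9793 = 0.0006 bits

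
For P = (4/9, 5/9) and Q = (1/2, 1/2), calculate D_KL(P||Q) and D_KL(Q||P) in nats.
D_KL(P||Q) = 0.0062, D_KL(Q||P) = 0.0062

KL divergence is not symmetric: D_KL(P||Q) ≠ D_KL(Q||P) in general.

D_KL(P||Q) = 0.0062 nats
D_KL(Q||P) = 0.0062 nats

In this case they happen to be equal (to 4 decimal places).

This asymmetry is why KL divergence is not a true distance metric.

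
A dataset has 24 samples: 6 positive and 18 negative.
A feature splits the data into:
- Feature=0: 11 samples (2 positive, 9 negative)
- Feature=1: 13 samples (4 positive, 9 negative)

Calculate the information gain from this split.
0.0154 bits

Information Gain = H(Y) - H(Y|Feature)

Before split:
P(positive) = 6/24 = 0.2500
H(Y) = 0.8113 bits

After split:
Feature=0: H = 0.6840 bits (weight = 11/24)
Feature=1: H = 0.8905 bits (weight = 13/24)
H(Y|Feature) = (11/24)×0.6840 + (13/24)×0.8905 = 0.7959 bits

Information Gain = 0.8113 - 0.7959 = 0.0154 bits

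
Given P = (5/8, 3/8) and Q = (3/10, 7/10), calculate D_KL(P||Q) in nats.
0.2247 nats

KL divergence: D_KL(P||Q) = Σ p(x) log(p(x)/q(x))

Computing term by term:
  x=0: 5/8 × log_e[(5/8)/(3/10)] = 5/8 × 0.7340 = 0.4587
  x=1: 3/8 × log_e[(3/8)/(7/10)] = 3/8 × -0.6242 = -0.2341

D_KL(P||Q) = 0.2247 nats

Note: KL divergence is always non-negative and equals 0 iff P = Q.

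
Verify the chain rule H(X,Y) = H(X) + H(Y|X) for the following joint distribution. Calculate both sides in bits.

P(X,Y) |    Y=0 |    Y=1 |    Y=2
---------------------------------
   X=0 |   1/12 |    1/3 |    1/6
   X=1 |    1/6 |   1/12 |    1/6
H(X,Y) = 2.4183, H(X) = 0.9799, H(Y|X) = 1.4384 (all in bits)

Chain rule: H(X,Y) = H(X) + H(Y|X)

Left side — joint entropy directly:
H(X,Y) = -Σ p(x,y) log p(x,y) = 2.4183 bits

Right side — compute H(Y|X) from the conditional distributions:
P(X) = (7/12, 5/12), so H(X) = 0.9799 bits
H(Y|X) = Σ_x P(X=x) · H(Y|X=x):
  P(Y|X=0) = (1/7, 4/7, 2/7), H(Y|X=0) = 1.3788, weight P(X=0) = 7/12
  P(Y|X=1) = (2/5, 1/5, 2/5), H(Y|X=1) = 1.5219, weight P(X=1) = 5/12
H(Y|X) = 1.4384 bits

H(X) + H(Y|X) = 0.9799 + 1.4384 = 2.4183 bits

Both sides equal 2.4183 bits. ✓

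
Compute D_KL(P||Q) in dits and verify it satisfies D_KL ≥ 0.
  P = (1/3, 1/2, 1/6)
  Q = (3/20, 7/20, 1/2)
0.1135 dits

KL divergence satisfies the Gibbs inequality: D_KL(P||Q) ≥ 0 for all distributions P, Q.

D_KL(P||Q) = Σ p(x) log(p(x)/q(x))
Term by term:
  x=0: 1/3 × log_10[(1/3)/(3/20)] = 0.1156
  x=1: 1/2 × log_10[(1/2)/(7/20)] = 0.0775
  x=2: 1/6 × log_10[(1/6)/(1/2)] = -0.0795
D_KL(P||Q) = 0.1135 dits

D_KL(P||Q) = 0.1135 ≥ 0 ✓

This non-negativity is a fundamental property: relative entropy cannot be negative because it measures how different Q is from P.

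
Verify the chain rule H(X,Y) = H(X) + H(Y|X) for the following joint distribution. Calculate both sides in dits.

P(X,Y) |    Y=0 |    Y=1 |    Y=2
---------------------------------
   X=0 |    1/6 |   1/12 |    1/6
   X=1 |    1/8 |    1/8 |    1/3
H(X,Y) = 0.7341, H(X) = 0.2950, H(Y|X) = 0.4392 (all in dits)

Chain rule: H(X,Y) = H(X) + H(Y|X)

Left side — joint entropy directly:
H(X,Y) = -Σ p(x,y) log p(x,y) = 0.7341 dits

Right side — compute H(Y|X) from the conditional distributions:
P(X) = (5/12, 7/12), so H(X) = 0.2950 dits
H(Y|X) = Σ_x P(X=x) · H(Y|X=x):
  P(Y|X=0) = (2/5, 1/5, 2/5), H(Y|X=0) = 0.4581, weight P(X=0) = 5/12
  P(Y|X=1) = (3/14, 3/14, 4/7), H(Y|X=1) = 0.4256, weight P(X=1) = 7/12
H(Y|X) = 0.4392 dits

H(X) + H(Y|X) = 0.2950 + 0.4392 = 0.7341 dits

Both sides equal 0.7341 dits. ✓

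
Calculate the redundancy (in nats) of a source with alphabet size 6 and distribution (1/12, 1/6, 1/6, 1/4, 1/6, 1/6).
0.0436 nats

Redundancy measures how far a source is from maximum entropy:
R = H_max - H(X)

Maximum entropy for 6 symbols: H_max = log_e(6) = 1.7918 nats
Actual entropy: H(X) = 1.7482 nats
Redundancy: R = 1.7918 - 1.7482 = 0.0436 nats

This redundancy represents potential for compression: the source could be compressed by 0.0436 nats per symbol.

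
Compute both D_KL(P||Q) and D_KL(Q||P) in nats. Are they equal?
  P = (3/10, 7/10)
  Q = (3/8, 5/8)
D_KL(P||Q) = 0.0124, D_KL(Q||P) = 0.0128

KL divergence is not symmetric: D_KL(P||Q) ≠ D_KL(Q||P) in general.

D_KL(P||Q) = 0.0124 nats
D_KL(Q||P) = 0.0128 nats

No, they are not equal!

This asymmetry is why KL divergence is not a true distance metric.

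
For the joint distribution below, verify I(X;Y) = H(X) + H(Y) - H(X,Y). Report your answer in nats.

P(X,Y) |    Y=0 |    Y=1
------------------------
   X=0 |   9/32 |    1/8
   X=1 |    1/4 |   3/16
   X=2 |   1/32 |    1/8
I(X;Y) = 0.0576 nats

Mutual information has multiple equivalent forms:
- I(X;Y) = H(X) - H(X|Y)
- I(X;Y) = H(Y) - H(Y|X)
- I(X;Y) = H(X) + H(Y) - H(X,Y)

Computing all quantities:
H(X) = 1.0177, H(Y) = 0.6853, H(X,Y) = 1.6454
H(X|Y) = 0.9601, H(Y|X) = 0.6277

Verification:
H(X) - H(X|Y) = 1.0177 - 0.9601 = 0.0576
H(Y) - H(Y|X) = 0.6853 - 0.6277 = 0.0576
H(X) + H(Y) - H(X,Y) = 1.0177 + 0.6853 - 1.6454 = 0.0576

All forms give I(X;Y) = 0.0576 nats. ✓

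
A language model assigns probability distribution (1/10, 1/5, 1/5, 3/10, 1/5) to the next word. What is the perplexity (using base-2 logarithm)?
4.7451

Perplexity is 2^H (or exp(H) for natural log).

First, H = -Σ p log p = 2.2464 bits
Perplexity = 2^2.2464 = 4.7451

Interpretation: The model's uncertainty is equivalent to choosing uniformly among 4.7 options.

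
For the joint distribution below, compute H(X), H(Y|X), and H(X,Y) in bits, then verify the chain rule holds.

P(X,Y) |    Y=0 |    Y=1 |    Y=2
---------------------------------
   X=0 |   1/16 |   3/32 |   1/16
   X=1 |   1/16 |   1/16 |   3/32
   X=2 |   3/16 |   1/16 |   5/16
H(X,Y) = 2.8675, H(X) = 1.4262, H(Y|X) = 1.4413 (all in bits)

Chain rule: H(X,Y) = H(X) + H(Y|X)

Left side — joint entropy directly:
H(X,Y) = -Σ p(x,y) log p(x,y) = 2.8675 bits

Right side — compute H(Y|X) from the conditional distributions:
P(X) = (7/32, 7/32, 9/16), so H(X) = 1.4262 bits
H(Y|X) = Σ_x P(X=x) · H(Y|X=x):
  P(Y|X=0) = (2/7, 3/7, 2/7), H(Y|X=0) = 1.5567, weight P(X=0) = 7/32
  P(Y|X=1) = (2/7, 2/7, 3/7), H(Y|X=1) = 1.5567, weight P(X=1) = 7/32
  P(Y|X=2) = (1/3, 1/9, 5/9), H(Y|X=2) = 1.3516, weight P(X=2) = 9/16
H(Y|X) = 1.4413 bits

H(X) + H(Y|X) = 1.4262 + 1.4413 = 2.8675 bits

Both sides equal 2.8675 bits. ✓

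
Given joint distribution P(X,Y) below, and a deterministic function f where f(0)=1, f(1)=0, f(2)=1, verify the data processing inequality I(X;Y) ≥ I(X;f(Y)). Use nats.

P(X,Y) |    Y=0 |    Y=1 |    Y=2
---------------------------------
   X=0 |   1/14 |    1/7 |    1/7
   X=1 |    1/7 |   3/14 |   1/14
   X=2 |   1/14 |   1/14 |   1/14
I(X;Y) = 0.0334, I(X;f(Y)) = 0.0091, inequality holds: 0.0334 ≥ 0.0091

Data Processing Inequality: For any Markov chain X → Y → Z, we have I(X;Y) ≥ I(X;Z).

Here Z = f(Y) is a deterministic function of Y, forming X → Y → Z.

Original I(X;Y) = 0.0334 nats

After applying f:
P(X,Z) where Z=f(Y):
- P(X,Z=0) = P(X,Y=1)
- P(X,Z=1) = P(X,Y=0) + P(X,Y=2)

I(X;Z) = I(X;f(Y)) = 0.0091 nats

Verification: 0.0334 ≥ 0.0091 ✓

Information cannot be created by processing; the function f can only lose information about X.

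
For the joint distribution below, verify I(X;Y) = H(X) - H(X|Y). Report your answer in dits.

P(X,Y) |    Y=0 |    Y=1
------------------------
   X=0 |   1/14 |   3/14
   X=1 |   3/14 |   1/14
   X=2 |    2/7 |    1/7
I(X;Y) = 0.0386 dits

Mutual information has multiple equivalent forms:
- I(X;Y) = H(X) - H(X|Y)
- I(X;Y) = H(Y) - H(Y|X)
- I(X;Y) = H(X) + H(Y) - H(X,Y)

Computing all quantities:
H(X) = 0.4686, H(Y) = 0.2966, H(X,Y) = 0.7266
H(X|Y) = 0.4300, H(Y|X) = 0.2580

Verification:
H(X) - H(X|Y) = 0.4686 - 0.4300 = 0.0386
H(Y) - H(Y|X) = 0.2966 - 0.2580 = 0.0386
H(X) + H(Y) - H(X,Y) = 0.4686 + 0.2966 - 0.7266 = 0.0386

All forms give I(X;Y) = 0.0386 dits. ✓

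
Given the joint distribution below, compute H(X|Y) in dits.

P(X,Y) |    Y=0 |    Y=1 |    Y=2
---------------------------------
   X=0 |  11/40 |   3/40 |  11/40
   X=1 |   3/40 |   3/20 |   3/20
0.2610 dits

Using the chain rule: H(X|Y) = H(X,Y) - H(Y)

First, compute H(X,Y) = 0.7243 dits

Marginal P(Y) = (7/20, 9/40, 17/40)
H(Y) = 0.4633 dits

H(X|Y) = H(X,Y) - H(Y) = 0.7243 - 0.4633 = 0.2610 dits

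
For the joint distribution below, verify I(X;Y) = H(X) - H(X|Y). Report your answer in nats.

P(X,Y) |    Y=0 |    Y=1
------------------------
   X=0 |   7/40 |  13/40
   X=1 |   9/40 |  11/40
I(X;Y) = 0.0052 nats

Mutual information has multiple equivalent forms:
- I(X;Y) = H(X) - H(X|Y)
- I(X;Y) = H(Y) - H(Y|X)
- I(X;Y) = H(X) + H(Y) - H(X,Y)

Computing all quantities:
H(X) = 0.6931, H(Y) = 0.6730, H(X,Y) = 1.3609
H(X|Y) = 0.6879, H(Y|X) = 0.6678

Verification:
H(X) - H(X|Y) = 0.6931 - 0.6879 = 0.0052
H(Y) - H(Y|X) = 0.6730 - 0.6678 = 0.0052
H(X) + H(Y) - H(X,Y) = 0.6931 + 0.6730 - 1.3609 = 0.0052

All forms give I(X;Y) = 0.0052 nats. ✓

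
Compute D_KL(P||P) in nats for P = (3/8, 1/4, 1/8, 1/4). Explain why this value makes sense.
0.0000 nats

KL divergence satisfies the Gibbs inequality: D_KL(P||Q) ≥ 0 for all distributions P, Q.

D_KL(P||Q) = Σ p(x) log(p(x)/q(x))
Each term is p(x) × log_e(p(x)/p(x)) = p(x) × log_e(1) = 0, so the sum is 0.
D_KL(P||Q) = 0.0000 nats

When P = Q, the KL divergence is exactly 0, as there is no 'divergence' between identical distributions.

This non-negativity is a fundamental property: relative entropy cannot be negative because it measures how different Q is from P.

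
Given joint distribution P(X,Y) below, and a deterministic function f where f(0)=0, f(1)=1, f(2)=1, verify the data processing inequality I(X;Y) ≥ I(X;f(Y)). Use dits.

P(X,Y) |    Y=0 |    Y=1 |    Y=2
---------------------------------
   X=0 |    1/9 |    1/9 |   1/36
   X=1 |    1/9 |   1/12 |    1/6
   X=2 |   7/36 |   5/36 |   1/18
I(X;Y) = 0.0297, I(X;f(Y)) = 0.0065, inequality holds: 0.0297 ≥ 0.0065

Data Processing Inequality: For any Markov chain X → Y → Z, we have I(X;Y) ≥ I(X;Z).

Here Z = f(Y) is a deterministic function of Y, forming X → Y → Z.

Original I(X;Y) = 0.0297 dits

After applying f:
P(X,Z) where Z=f(Y):
- P(X,Z=0) = P(X,Y=0)
- P(X,Z=1) = P(X,Y=1) + P(X,Y=2)

I(X;Z) = I(X;f(Y)) = 0.0065 dits

Verification: 0.0297 ≥ 0.0065 ✓

Information cannot be created by processing; the function f can only lose information about X.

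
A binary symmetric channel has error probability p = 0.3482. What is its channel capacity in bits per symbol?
0.0675 bits

For a binary symmetric channel (BSC) with error probability p:
Capacity C = 1 - H(p) bits per symbol

where H(p) = -p log₂(p) - (1-p) log₂(1-p) is the binary entropy function.

H(0.3482) = 0.9325 bits
C = 1 - 0.9325 = 0.0675 bits per symbol

This means we can reliably transmit up to 0.0675 bits of information per channel use.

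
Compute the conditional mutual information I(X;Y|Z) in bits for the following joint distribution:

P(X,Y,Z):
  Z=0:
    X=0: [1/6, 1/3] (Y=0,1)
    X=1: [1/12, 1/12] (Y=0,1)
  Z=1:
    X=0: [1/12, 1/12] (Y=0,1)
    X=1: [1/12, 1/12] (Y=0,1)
0.0105 bits

Conditional mutual information: I(X;Y|Z) = H(X|Z) + H(Y|Z) - H(X,Y|Z)

H(Z) = 0.9183
H(X,Z) = 1.7925 → H(X|Z) = 0.8742
H(Y,Z) = 1.8879 → H(Y|Z) = 0.9696
H(X,Y,Z) = 2.7516 → H(X,Y|Z) = 1.8333

I(X;Y|Z) = 0.8742 + 0.9696 - 1.8333 = 0.0105 bits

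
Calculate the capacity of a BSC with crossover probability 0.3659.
0.0525 bits

For a binary symmetric channel (BSC) with error probability p:
Capacity C = 1 - H(p) bits per symbol

where H(p) = -p log₂(p) - (1-p) log₂(1-p) is the binary entropy function.

H(0.3659) = 0.9475 bits
C = 1 - 0.9475 = 0.0525 bits per symbol

This means we can reliably transmit up to 0.0525 bits of information per channel use.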